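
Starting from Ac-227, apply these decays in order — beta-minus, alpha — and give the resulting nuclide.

Start: (A, Z) = (227, 89).
After β⁻: (227, 90).
After α: (223, 88).
Z = 88 is radium.

Ra-223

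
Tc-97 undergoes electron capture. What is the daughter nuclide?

Electron capture: mass number changes by +0, atomic number by -1.
A: 97 = 97; Z: 43 − 1 = 42.
Z = 42 is molybdenum, so the daughter is Mo-97.

Mo-97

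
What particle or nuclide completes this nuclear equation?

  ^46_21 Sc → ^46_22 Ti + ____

Conserve mass number: 46 = 46 + A, so A = 0.
Conserve atomic number: 21 = 22 + Z, so Z = -1.
A = 0 and Z = -1 is ^0_-1 e — a beta-minus particle.

beta-minus particle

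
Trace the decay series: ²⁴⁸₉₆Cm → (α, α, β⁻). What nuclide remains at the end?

Start: (A, Z) = (248, 96).
After α: (244, 94).
After α: (240, 92).
After β⁻: (240, 93).
Z = 93 is neptunium.

Np-240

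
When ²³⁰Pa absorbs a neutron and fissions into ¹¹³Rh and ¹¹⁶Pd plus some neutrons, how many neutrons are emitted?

2

Conserve mass number: 231 = 113 + 116 + k, so k = 231 − 229 = 2.
Check atomic number: 91 = 45 + 46 + 0 = 91. ✓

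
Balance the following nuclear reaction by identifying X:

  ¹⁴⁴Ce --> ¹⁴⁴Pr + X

Conserve mass number: 144 = 144 + A, so A = 0.
Conserve atomic number: 58 = 59 + Z, so Z = -1.
A = 0 and Z = -1 is e⁻ — a beta-minus particle.

beta-minus particle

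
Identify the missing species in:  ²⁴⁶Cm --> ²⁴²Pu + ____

alpha particle

Conserve mass number: 246 = 242 + A, so A = 4.
Conserve atomic number: 96 = 94 + Z, so Z = 2.
A = 4 and Z = 2 is ⁴He — an alpha particle.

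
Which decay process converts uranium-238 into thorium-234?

ΔA = 234 − 238 = -4; ΔZ = 90 − 92 = -2.
A drops by 4 and Z drops by 2 — the signature of alpha emission.

alpha decay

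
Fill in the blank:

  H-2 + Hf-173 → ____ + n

Ta-174

Conserve mass number: 2 + 173 = A + 1, so A = 174.
Conserve atomic number: 1 + 72 = Z + 0, so Z = 73.
Z = 73 is tantalum, so the species is Ta-174.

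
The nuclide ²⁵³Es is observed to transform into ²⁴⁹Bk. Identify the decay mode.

alpha decay

ΔA = 249 − 253 = -4; ΔZ = 97 − 99 = -2.
A drops by 4 and Z drops by 2 — the signature of alpha emission.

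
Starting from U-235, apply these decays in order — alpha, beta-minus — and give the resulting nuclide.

Pa-231

Start: (A, Z) = (235, 92).
After α: (231, 90).
After β⁻: (231, 91).
Z = 91 is protactinium.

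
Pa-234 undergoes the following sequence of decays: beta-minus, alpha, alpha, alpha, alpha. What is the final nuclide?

Start: (A, Z) = (234, 91).
After β⁻: (234, 92).
After α: (230, 90).
After α: (226, 88).
After α: (222, 86).
After α: (218, 84).
Z = 84 is polonium.

Po-218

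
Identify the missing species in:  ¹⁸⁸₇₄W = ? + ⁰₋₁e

Re-188

Conserve mass number: 188 = A + 0, so A = 188.
Conserve atomic number: 74 = Z − 1, so Z = 75.
Z = 75 is rhenium, so the species is ¹⁸⁸₇₅Re.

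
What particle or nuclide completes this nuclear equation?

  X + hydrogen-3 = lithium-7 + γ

alpha particle

Conserve mass number: A + 3 = 7 + 0, so A = 4.
Conserve atomic number: Z + 1 = 3 + 0, so Z = 2.
A = 4 and Z = 2 is helium-4 — an alpha particle.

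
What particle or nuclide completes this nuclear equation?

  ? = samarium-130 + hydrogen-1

Eu-131

Conserve mass number: A = 130 + 1, so A = 131.
Conserve atomic number: Z = 62 + 1, so Z = 63.
Z = 63 is europium, so the species is europium-131.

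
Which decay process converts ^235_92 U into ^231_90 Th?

alpha decay

ΔA = 231 − 235 = -4; ΔZ = 90 − 92 = -2.
A drops by 4 and Z drops by 2 — the signature of alpha emission.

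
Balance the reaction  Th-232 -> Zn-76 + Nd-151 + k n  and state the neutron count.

5

Conserve mass number: 232 = 76 + 151 + k, so k = 232 − 227 = 5.
Check atomic number: 90 = 30 + 60 + 0 = 90. ✓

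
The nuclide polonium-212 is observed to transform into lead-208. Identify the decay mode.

ΔA = 208 − 212 = -4; ΔZ = 82 − 84 = -2.
A drops by 4 and Z drops by 2 — the signature of alpha emission.

alpha decay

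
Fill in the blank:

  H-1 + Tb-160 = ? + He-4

Conserve mass number: 1 + 160 = A + 4, so A = 157.
Conserve atomic number: 1 + 65 = Z + 2, so Z = 64.
Z = 64 is gadolinium, so the species is Gd-157.

Gd-157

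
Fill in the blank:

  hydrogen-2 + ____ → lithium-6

alpha particle

Conserve mass number: 2 + A = 6, so A = 4.
Conserve atomic number: 1 + Z = 3, so Z = 2.
A = 4 and Z = 2 is helium-4 — an alpha particle.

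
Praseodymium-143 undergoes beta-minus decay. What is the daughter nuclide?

Beta-minus decay: mass number changes by +0, atomic number by +1.
A: 143 = 143; Z: 59 + 1 = 60.
Z = 60 is neodymium, so the daughter is neodymium-143.

Nd-143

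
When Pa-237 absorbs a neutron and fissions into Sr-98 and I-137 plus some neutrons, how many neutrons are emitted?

Conserve mass number: 238 = 98 + 137 + k, so k = 238 − 235 = 3.
Check atomic number: 91 = 38 + 53 + 0 = 91. ✓

3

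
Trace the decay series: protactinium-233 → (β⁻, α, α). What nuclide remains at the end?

Ra-225

Start: (A, Z) = (233, 91).
After β⁻: (233, 92).
After α: (229, 90).
After α: (225, 88).
Z = 88 is radium.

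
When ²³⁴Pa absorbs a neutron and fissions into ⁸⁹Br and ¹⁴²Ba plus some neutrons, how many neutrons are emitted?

Conserve mass number: 235 = 89 + 142 + k, so k = 235 − 231 = 4.
Check atomic number: 91 = 35 + 56 + 0 = 91. ✓

4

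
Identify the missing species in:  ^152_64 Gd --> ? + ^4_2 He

Sm-148

Conserve mass number: 152 = A + 4, so A = 148.
Conserve atomic number: 64 = Z + 2, so Z = 62.
Z = 62 is samarium, so the species is ^148_62 Sm.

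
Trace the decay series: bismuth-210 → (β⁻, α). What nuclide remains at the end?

Start: (A, Z) = (210, 83).
After β⁻: (210, 84).
After α: (206, 82).
Z = 82 is lead.

Pb-206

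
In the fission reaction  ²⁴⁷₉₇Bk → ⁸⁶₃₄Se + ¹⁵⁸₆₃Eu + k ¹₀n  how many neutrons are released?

Conserve mass number: 247 = 86 + 158 + k, so k = 247 − 244 = 3.
Check atomic number: 97 = 34 + 63 + 0 = 97. ✓

3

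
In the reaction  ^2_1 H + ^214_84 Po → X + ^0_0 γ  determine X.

Conserve mass number: 2 + 214 = A + 0, so A = 216.
Conserve atomic number: 1 + 84 = Z + 0, so Z = 85.
Z = 85 is astatine, so the species is ^216_85 At.

At-216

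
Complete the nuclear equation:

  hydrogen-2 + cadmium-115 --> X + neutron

In-116

Conserve mass number: 2 + 115 = A + 1, so A = 116.
Conserve atomic number: 1 + 48 = Z + 0, so Z = 49.
Z = 49 is indium, so the species is indium-116.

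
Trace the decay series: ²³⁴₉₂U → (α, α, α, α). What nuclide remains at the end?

Start: (A, Z) = (234, 92).
After α: (230, 90).
After α: (226, 88).
After α: (222, 86).
After α: (218, 84).
Z = 84 is polonium.

Po-218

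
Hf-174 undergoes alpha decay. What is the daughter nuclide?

Yb-170

Alpha decay: mass number changes by -4, atomic number by -2.
A: 174 − 4 = 170; Z: 72 − 2 = 70.
Z = 70 is ytterbium, so the daughter is Yb-170.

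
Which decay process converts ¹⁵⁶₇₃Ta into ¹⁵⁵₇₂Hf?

proton emission

ΔA = 155 − 156 = -1; ΔZ = 72 − 73 = -1.
A drops by 1 and Z drops by 1 — a proton was emitted.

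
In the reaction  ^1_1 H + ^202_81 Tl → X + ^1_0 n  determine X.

Pb-202

Conserve mass number: 1 + 202 = A + 1, so A = 202.
Conserve atomic number: 1 + 81 = Z + 0, so Z = 82.
Z = 82 is lead, so the species is ^202_82 Pb.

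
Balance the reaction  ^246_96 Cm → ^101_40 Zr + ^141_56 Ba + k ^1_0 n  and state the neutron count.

4

Conserve mass number: 246 = 101 + 141 + k, so k = 246 − 242 = 4.
Check atomic number: 96 = 40 + 56 + 0 = 96. ✓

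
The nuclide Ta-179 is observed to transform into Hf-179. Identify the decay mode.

ΔA = 179 − 179 = 0; ΔZ = 72 − 73 = -1.
A is unchanged and Z drops by 1 — a proton has become a neutron (β⁺ emission or electron capture).

beta-plus decay or electron capture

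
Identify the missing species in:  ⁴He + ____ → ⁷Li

Conserve mass number: 4 + A = 7, so A = 3.
Conserve atomic number: 2 + Z = 3, so Z = 1.
A = 3 and Z = 1 is ³H — a triton.

triton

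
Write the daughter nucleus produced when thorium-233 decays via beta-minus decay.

Pa-233

Beta-minus decay: mass number changes by +0, atomic number by +1.
A: 233 = 233; Z: 90 + 1 = 91.
Z = 91 is protactinium, so the daughter is protactinium-233.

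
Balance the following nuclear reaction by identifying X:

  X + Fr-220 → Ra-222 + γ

Conserve mass number: A + 220 = 222 + 0, so A = 2.
Conserve atomic number: Z + 87 = 88 + 0, so Z = 1.
A = 2 and Z = 1 is H-2 — a deuteron.

deuteron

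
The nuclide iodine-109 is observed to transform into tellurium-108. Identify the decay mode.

ΔA = 108 − 109 = -1; ΔZ = 52 − 53 = -1.
A drops by 1 and Z drops by 1 — a proton was emitted.

proton emission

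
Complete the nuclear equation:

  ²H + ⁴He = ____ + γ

Li-6

Conserve mass number: 2 + 4 = A + 0, so A = 6.
Conserve atomic number: 1 + 2 = Z + 0, so Z = 3.
Z = 3 is lithium, so the species is ⁶Li.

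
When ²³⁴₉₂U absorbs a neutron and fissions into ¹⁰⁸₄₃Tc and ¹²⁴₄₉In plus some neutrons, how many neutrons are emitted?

Conserve mass number: 235 = 108 + 124 + k, so k = 235 − 232 = 3.
Check atomic number: 92 = 43 + 49 + 0 = 92. ✓

3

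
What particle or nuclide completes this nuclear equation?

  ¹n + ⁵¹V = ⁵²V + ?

Conserve mass number: 1 + 51 = 52 + A, so A = 0.
Conserve atomic number: 0 + 23 = 23 + Z, so Z = 0.
A = 0 and Z = 0 is γ — a gamma ray.

gamma ray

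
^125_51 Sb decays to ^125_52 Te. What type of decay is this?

beta-minus decay

ΔA = 125 − 125 = 0; ΔZ = 52 − 51 = +1.
A is unchanged and Z rises by 1 — a neutron has become a proton (β⁻ decay).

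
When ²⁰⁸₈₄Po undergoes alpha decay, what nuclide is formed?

Pb-204

Alpha decay: mass number changes by -4, atomic number by -2.
A: 208 − 4 = 204; Z: 84 − 2 = 82.
Z = 82 is lead, so the daughter is ²⁰⁴₈₂Pb.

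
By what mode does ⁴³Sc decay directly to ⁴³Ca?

beta-plus decay or electron capture

ΔA = 43 − 43 = 0; ΔZ = 20 − 21 = -1.
A is unchanged and Z drops by 1 — a proton has become a neutron (β⁺ emission or electron capture).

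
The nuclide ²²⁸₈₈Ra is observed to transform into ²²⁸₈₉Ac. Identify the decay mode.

beta-minus decay

ΔA = 228 − 228 = 0; ΔZ = 89 − 88 = +1.
A is unchanged and Z rises by 1 — a neutron has become a proton (β⁻ decay).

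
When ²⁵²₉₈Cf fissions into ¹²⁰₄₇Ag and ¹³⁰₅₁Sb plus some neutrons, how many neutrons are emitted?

2

Conserve mass number: 252 = 120 + 130 + k, so k = 252 − 250 = 2.
Check atomic number: 98 = 47 + 51 + 0 = 98. ✓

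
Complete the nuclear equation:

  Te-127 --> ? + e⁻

I-127

Conserve mass number: 127 = A + 0, so A = 127.
Conserve atomic number: 52 = Z − 1, so Z = 53.
Z = 53 is iodine, so the species is I-127.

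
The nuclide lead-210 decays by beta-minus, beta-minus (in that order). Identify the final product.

Po-210

Start: (A, Z) = (210, 82).
After β⁻: (210, 83).
After β⁻: (210, 84).
Z = 84 is polonium.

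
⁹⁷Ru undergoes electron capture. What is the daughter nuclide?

Electron capture: mass number changes by +0, atomic number by -1.
A: 97 = 97; Z: 44 − 1 = 43.
Z = 43 is technetium, so the daughter is ⁹⁷Tc.

Tc-97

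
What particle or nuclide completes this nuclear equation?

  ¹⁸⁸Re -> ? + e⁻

Conserve mass number: 188 = A + 0, so A = 188.
Conserve atomic number: 75 = Z − 1, so Z = 76.
Z = 76 is osmium, so the species is ¹⁸⁸Os.

Os-188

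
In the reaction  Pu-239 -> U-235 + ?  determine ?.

Conserve mass number: 239 = 235 + A, so A = 4.
Conserve atomic number: 94 = 92 + Z, so Z = 2.
A = 4 and Z = 2 is He-4 — an alpha particle.

alpha particle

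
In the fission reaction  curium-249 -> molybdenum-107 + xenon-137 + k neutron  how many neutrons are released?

Conserve mass number: 249 = 107 + 137 + k, so k = 249 − 244 = 5.
Check atomic number: 96 = 42 + 54 + 0 = 96. ✓

5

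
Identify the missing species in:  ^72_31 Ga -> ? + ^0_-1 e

Ge-72

Conserve mass number: 72 = A + 0, so A = 72.
Conserve atomic number: 31 = Z − 1, so Z = 32.
Z = 32 is germanium, so the species is ^72_32 Ge.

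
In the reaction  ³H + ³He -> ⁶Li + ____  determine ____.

Conserve mass number: 3 + 3 = 6 + A, so A = 0.
Conserve atomic number: 1 + 2 = 3 + Z, so Z = 0.
A = 0 and Z = 0 is γ — a gamma ray.

gamma ray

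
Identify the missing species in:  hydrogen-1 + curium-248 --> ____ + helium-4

Am-245

Conserve mass number: 1 + 248 = A + 4, so A = 245.
Conserve atomic number: 1 + 96 = Z + 2, so Z = 95.
Z = 95 is americium, so the species is americium-245.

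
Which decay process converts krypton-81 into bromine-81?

ΔA = 81 − 81 = 0; ΔZ = 35 − 36 = -1.
A is unchanged and Z drops by 1 — a proton has become a neutron (β⁺ emission or electron capture).

beta-plus decay or electron capture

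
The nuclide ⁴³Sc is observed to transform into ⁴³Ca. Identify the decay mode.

ΔA = 43 − 43 = 0; ΔZ = 20 − 21 = -1.
A is unchanged and Z drops by 1 — a proton has become a neutron (β⁺ emission or electron capture).

beta-plus decay or electron capture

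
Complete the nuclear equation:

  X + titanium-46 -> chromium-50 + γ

alpha particle

Conserve mass number: A + 46 = 50 + 0, so A = 4.
Conserve atomic number: Z + 22 = 24 + 0, so Z = 2.
A = 4 and Z = 2 is helium-4 — an alpha particle.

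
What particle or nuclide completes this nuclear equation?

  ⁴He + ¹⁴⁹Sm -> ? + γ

Gd-153

Conserve mass number: 4 + 149 = A + 0, so A = 153.
Conserve atomic number: 2 + 62 = Z + 0, so Z = 64.
Z = 64 is gadolinium, so the species is ¹⁵³Gd.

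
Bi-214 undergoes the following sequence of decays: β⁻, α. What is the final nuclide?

Start: (A, Z) = (214, 83).
After β⁻: (214, 84).
After α: (210, 82).
Z = 82 is lead.

Pb-210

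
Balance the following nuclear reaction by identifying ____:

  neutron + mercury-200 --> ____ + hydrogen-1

Au-200

Conserve mass number: 1 + 200 = A + 1, so A = 200.
Conserve atomic number: 0 + 80 = Z + 1, so Z = 79.
Z = 79 is gold, so the species is gold-200.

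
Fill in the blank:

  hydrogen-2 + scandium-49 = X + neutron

Ti-50

Conserve mass number: 2 + 49 = A + 1, so A = 50.
Conserve atomic number: 1 + 21 = Z + 0, so Z = 22.
Z = 22 is titanium, so the species is titanium-50.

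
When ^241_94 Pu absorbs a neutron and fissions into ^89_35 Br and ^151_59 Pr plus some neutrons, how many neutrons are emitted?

Conserve mass number: 242 = 89 + 151 + k, so k = 242 − 240 = 2.
Check atomic number: 94 = 35 + 59 + 0 = 94. ✓

2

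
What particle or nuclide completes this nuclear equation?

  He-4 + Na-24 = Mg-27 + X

proton

Conserve mass number: 4 + 24 = 27 + A, so A = 1.
Conserve atomic number: 2 + 11 = 12 + Z, so Z = 1.
A = 1 and Z = 1 is H-1 — a proton.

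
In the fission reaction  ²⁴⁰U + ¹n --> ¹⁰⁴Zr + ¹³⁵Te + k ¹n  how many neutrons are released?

2

Conserve mass number: 241 = 104 + 135 + k, so k = 241 − 239 = 2.
Check atomic number: 92 = 40 + 52 + 0 = 92. ✓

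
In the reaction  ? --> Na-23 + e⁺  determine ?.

Mg-23

Conserve mass number: A = 23 + 0, so A = 23.
Conserve atomic number: Z = 11 + 1, so Z = 12.
Z = 12 is magnesium, so the species is Mg-23.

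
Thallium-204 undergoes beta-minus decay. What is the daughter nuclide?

Pb-204

Beta-minus decay: mass number changes by +0, atomic number by +1.
A: 204 = 204; Z: 81 + 1 = 82.
Z = 82 is lead, so the daughter is lead-204.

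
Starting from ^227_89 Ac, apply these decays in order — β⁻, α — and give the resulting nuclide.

Ra-223

Start: (A, Z) = (227, 89).
After β⁻: (227, 90).
After α: (223, 88).
Z = 88 is radium.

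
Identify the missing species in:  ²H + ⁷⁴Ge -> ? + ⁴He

Ga-72

Conserve mass number: 2 + 74 = A + 4, so A = 72.
Conserve atomic number: 1 + 32 = Z + 2, so Z = 31.
Z = 31 is gallium, so the species is ⁷²Ga.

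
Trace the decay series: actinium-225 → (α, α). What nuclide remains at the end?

At-217

Start: (A, Z) = (225, 89).
After α: (221, 87).
After α: (217, 85).
Z = 85 is astatine.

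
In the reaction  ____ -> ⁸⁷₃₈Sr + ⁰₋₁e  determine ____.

Conserve mass number: A = 87 + 0, so A = 87.
Conserve atomic number: Z = 38 − 1, so Z = 37.
Z = 37 is rubidium, so the species is ⁸⁷₃₇Rb.

Rb-87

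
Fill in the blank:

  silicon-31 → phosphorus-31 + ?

beta-minus particle

Conserve mass number: 31 = 31 + A, so A = 0.
Conserve atomic number: 14 = 15 + Z, so Z = -1.
A = 0 and Z = -1 is e⁻ — a beta-minus particle.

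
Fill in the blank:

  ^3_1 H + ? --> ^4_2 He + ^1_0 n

deuteron

Conserve mass number: 3 + A = 4 + 1, so A = 2.
Conserve atomic number: 1 + Z = 2 + 0, so Z = 1.
A = 2 and Z = 1 is ^2_1 H — a deuteron.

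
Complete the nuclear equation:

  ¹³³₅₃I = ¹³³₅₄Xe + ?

Conserve mass number: 133 = 133 + A, so A = 0.
Conserve atomic number: 53 = 54 + Z, so Z = -1.
A = 0 and Z = -1 is ⁰₋₁e — a beta-minus particle.

beta-minus particle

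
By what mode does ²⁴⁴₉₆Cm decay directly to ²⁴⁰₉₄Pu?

ΔA = 240 − 244 = -4; ΔZ = 94 − 96 = -2.
A drops by 4 and Z drops by 2 — the signature of alpha emission.

alpha decay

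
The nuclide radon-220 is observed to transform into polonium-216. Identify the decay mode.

ΔA = 216 − 220 = -4; ΔZ = 84 − 86 = -2.
A drops by 4 and Z drops by 2 — the signature of alpha emission.

alpha decay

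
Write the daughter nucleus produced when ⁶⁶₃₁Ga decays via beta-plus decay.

Zn-66

Beta-plus decay: mass number changes by +0, atomic number by -1.
A: 66 = 66; Z: 31 − 1 = 30.
Z = 30 is zinc, so the daughter is ⁶⁶₃₀Zn.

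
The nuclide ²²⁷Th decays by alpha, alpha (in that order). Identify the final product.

Start: (A, Z) = (227, 90).
After α: (223, 88).
After α: (219, 86).
Z = 86 is radon.

Rn-219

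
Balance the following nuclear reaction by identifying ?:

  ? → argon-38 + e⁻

Conserve mass number: A = 38 + 0, so A = 38.
Conserve atomic number: Z = 18 − 1, so Z = 17.
Z = 17 is chlorine, so the species is chlorine-38.

Cl-38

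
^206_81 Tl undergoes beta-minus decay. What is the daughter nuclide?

Pb-206

Beta-minus decay: mass number changes by +0, atomic number by +1.
A: 206 = 206; Z: 81 + 1 = 82.
Z = 82 is lead, so the daughter is ^206_82 Pb.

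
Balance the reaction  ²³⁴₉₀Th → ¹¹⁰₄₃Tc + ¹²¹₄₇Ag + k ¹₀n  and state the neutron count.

Conserve mass number: 234 = 110 + 121 + k, so k = 234 − 231 = 3.
Check atomic number: 90 = 43 + 47 + 0 = 90. ✓

3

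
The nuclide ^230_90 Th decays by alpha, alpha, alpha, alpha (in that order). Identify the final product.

Start: (A, Z) = (230, 90).
After α: (226, 88).
After α: (222, 86).
After α: (218, 84).
After α: (214, 82).
Z = 82 is lead.

Pb-214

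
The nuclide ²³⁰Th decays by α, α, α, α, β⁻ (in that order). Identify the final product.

Start: (A, Z) = (230, 90).
After α: (226, 88).
After α: (222, 86).
After α: (218, 84).
After α: (214, 82).
After β⁻: (214, 83).
Z = 83 is bismuth.

Bi-214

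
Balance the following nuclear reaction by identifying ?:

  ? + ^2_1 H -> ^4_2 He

Conserve mass number: A + 2 = 4, so A = 2.
Conserve atomic number: Z + 1 = 2, so Z = 1.
A = 2 and Z = 1 is ^2_1 H — a deuteron.

deuteron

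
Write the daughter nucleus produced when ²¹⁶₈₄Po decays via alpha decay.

Alpha decay: mass number changes by -4, atomic number by -2.
A: 216 − 4 = 212; Z: 84 − 2 = 82.
Z = 82 is lead, so the daughter is ²¹²₈₂Pb.

Pb-212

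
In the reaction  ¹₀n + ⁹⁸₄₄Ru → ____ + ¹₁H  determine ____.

Tc-98

Conserve mass number: 1 + 98 = A + 1, so A = 98.
Conserve atomic number: 0 + 44 = Z + 1, so Z = 43.
Z = 43 is technetium, so the species is ⁹⁸₄₃Tc.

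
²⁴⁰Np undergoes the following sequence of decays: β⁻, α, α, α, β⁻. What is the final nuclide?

Start: (A, Z) = (240, 93).
After β⁻: (240, 94).
After α: (236, 92).
After α: (232, 90).
After α: (228, 88).
After β⁻: (228, 89).
Z = 89 is actinium.

Ac-228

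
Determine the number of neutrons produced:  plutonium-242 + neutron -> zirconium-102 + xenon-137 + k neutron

4

Conserve mass number: 243 = 102 + 137 + k, so k = 243 − 239 = 4.
Check atomic number: 94 = 40 + 54 + 0 = 94. ✓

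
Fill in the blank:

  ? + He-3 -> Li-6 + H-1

alpha particle

Conserve mass number: A + 3 = 6 + 1, so A = 4.
Conserve atomic number: Z + 2 = 3 + 1, so Z = 2.
A = 4 and Z = 2 is He-4 — an alpha particle.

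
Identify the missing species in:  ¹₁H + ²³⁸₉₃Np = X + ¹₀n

Pu-238

Conserve mass number: 1 + 238 = A + 1, so A = 238.
Conserve atomic number: 1 + 93 = Z + 0, so Z = 94.
Z = 94 is plutonium, so the species is ²³⁸₉₄Pu.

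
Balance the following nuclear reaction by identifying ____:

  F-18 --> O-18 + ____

Conserve mass number: 18 = 18 + A, so A = 0.
Conserve atomic number: 9 = 8 + Z, so Z = 1.
A = 0 and Z = 1 is e⁺ — a positron.

positron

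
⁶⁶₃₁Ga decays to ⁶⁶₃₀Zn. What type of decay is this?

beta-plus decay or electron capture

ΔA = 66 − 66 = 0; ΔZ = 30 − 31 = -1.
A is unchanged and Z drops by 1 — a proton has become a neutron (β⁺ emission or electron capture).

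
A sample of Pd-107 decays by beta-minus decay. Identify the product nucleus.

Ag-107

Beta-minus decay: mass number changes by +0, atomic number by +1.
A: 107 = 107; Z: 46 + 1 = 47.
Z = 47 is silver, so the daughter is Ag-107.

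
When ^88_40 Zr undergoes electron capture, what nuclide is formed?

Electron capture: mass number changes by +0, atomic number by -1.
A: 88 = 88; Z: 40 − 1 = 39.
Z = 39 is yttrium, so the daughter is ^88_39 Y.

Y-88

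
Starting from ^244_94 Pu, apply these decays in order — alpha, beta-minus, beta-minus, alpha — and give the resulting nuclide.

U-236

Start: (A, Z) = (244, 94).
After α: (240, 92).
After β⁻: (240, 93).
After β⁻: (240, 94).
After α: (236, 92).
Z = 92 is uranium.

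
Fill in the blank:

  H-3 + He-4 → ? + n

Li-6

Conserve mass number: 3 + 4 = A + 1, so A = 6.
Conserve atomic number: 1 + 2 = Z + 0, so Z = 3.
Z = 3 is lithium, so the species is Li-6.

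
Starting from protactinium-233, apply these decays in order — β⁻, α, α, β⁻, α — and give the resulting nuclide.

Start: (A, Z) = (233, 91).
After β⁻: (233, 92).
After α: (229, 90).
After α: (225, 88).
After β⁻: (225, 89).
After α: (221, 87).
Z = 87 is francium.

Fr-221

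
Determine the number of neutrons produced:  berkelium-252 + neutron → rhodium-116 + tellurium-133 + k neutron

4

Conserve mass number: 253 = 116 + 133 + k, so k = 253 − 249 = 4.
Check atomic number: 97 = 45 + 52 + 0 = 97. ✓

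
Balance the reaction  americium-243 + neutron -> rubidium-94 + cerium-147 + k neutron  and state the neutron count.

Conserve mass number: 244 = 94 + 147 + k, so k = 244 − 241 = 3.
Check atomic number: 95 = 37 + 58 + 0 = 95. ✓

3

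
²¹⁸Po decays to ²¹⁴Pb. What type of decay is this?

alpha decay

ΔA = 214 − 218 = -4; ΔZ = 82 − 84 = -2.
A drops by 4 and Z drops by 2 — the signature of alpha emission.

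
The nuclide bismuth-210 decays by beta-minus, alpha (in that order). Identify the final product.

Start: (A, Z) = (210, 83).
After β⁻: (210, 84).
After α: (206, 82).
Z = 82 is lead.

Pb-206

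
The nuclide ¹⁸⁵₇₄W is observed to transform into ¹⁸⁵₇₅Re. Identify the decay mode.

ΔA = 185 − 185 = 0; ΔZ = 75 − 74 = +1.
A is unchanged and Z rises by 1 — a neutron has become a proton (β⁻ decay).

beta-minus decay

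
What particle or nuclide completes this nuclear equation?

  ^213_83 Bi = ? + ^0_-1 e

Po-213

Conserve mass number: 213 = A + 0, so A = 213.
Conserve atomic number: 83 = Z − 1, so Z = 84.
Z = 84 is polonium, so the species is ^213_84 Po.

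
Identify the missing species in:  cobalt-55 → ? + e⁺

Fe-55

Conserve mass number: 55 = A + 0, so A = 55.
Conserve atomic number: 27 = Z + 1, so Z = 26.
Z = 26 is iron, so the species is iron-55.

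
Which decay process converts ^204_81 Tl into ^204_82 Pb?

ΔA = 204 − 204 = 0; ΔZ = 82 − 81 = +1.
A is unchanged and Z rises by 1 — a neutron has become a proton (β⁻ decay).

beta-minus decay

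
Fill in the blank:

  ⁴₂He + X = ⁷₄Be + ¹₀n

alpha particle

Conserve mass number: 4 + A = 7 + 1, so A = 4.
Conserve atomic number: 2 + Z = 4 + 0, so Z = 2.
A = 4 and Z = 2 is ⁴₂He — an alpha particle.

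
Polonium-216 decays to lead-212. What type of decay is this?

ΔA = 212 − 216 = -4; ΔZ = 82 − 84 = -2.
A drops by 4 and Z drops by 2 — the signature of alpha emission.

alpha decay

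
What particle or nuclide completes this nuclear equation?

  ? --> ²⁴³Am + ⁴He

Bk-247

Conserve mass number: A = 243 + 4, so A = 247.
Conserve atomic number: Z = 95 + 2, so Z = 97.
Z = 97 is berkelium, so the species is ²⁴⁷Bk.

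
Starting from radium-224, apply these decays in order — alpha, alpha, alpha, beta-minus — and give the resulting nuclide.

Start: (A, Z) = (224, 88).
After α: (220, 86).
After α: (216, 84).
After α: (212, 82).
After β⁻: (212, 83).
Z = 83 is bismuth.

Bi-212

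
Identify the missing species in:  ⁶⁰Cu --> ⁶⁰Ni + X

Conserve mass number: 60 = 60 + A, so A = 0.
Conserve atomic number: 29 = 28 + Z, so Z = 1.
A = 0 and Z = 1 is e⁺ — a positron.

positron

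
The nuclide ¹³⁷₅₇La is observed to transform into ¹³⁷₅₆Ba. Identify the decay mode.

ΔA = 137 − 137 = 0; ΔZ = 56 − 57 = -1.
A is unchanged and Z drops by 1 — a proton has become a neutron (β⁺ emission or electron capture).

beta-plus decay or electron capture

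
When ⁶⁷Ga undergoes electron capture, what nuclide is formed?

Electron capture: mass number changes by +0, atomic number by -1.
A: 67 = 67; Z: 31 − 1 = 30.
Z = 30 is zinc, so the daughter is ⁶⁷Zn.

Zn-67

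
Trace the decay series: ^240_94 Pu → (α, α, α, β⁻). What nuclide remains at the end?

Ac-228

Start: (A, Z) = (240, 94).
After α: (236, 92).
After α: (232, 90).
After α: (228, 88).
After β⁻: (228, 89).
Z = 89 is actinium.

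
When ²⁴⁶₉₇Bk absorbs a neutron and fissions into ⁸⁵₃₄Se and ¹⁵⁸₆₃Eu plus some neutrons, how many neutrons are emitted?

4

Conserve mass number: 247 = 85 + 158 + k, so k = 247 − 243 = 4.
Check atomic number: 97 = 34 + 63 + 0 = 97. ✓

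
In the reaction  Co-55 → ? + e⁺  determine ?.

Fe-55

Conserve mass number: 55 = A + 0, so A = 55.
Conserve atomic number: 27 = Z + 1, so Z = 26.
Z = 26 is iron, so the species is Fe-55.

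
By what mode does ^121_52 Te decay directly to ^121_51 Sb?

ΔA = 121 − 121 = 0; ΔZ = 51 − 52 = -1.
A is unchanged and Z drops by 1 — a proton has become a neutron (β⁺ emission or electron capture).

beta-plus decay or electron capture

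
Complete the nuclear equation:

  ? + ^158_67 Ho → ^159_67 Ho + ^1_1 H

Conserve mass number: A + 158 = 159 + 1, so A = 2.
Conserve atomic number: Z + 67 = 67 + 1, so Z = 1.
A = 2 and Z = 1 is ^2_1 H — a deuteron.

deuteron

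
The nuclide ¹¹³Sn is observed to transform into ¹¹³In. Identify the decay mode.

ΔA = 113 − 113 = 0; ΔZ = 49 − 50 = -1.
A is unchanged and Z drops by 1 — a proton has become a neutron (β⁺ emission or electron capture).

beta-plus decay or electron capture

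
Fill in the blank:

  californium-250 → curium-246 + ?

alpha particle

Conserve mass number: 250 = 246 + A, so A = 4.
Conserve atomic number: 98 = 96 + Z, so Z = 2.
A = 4 and Z = 2 is helium-4 — an alpha particle.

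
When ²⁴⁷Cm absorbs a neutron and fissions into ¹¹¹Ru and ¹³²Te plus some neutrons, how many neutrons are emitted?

5

Conserve mass number: 248 = 111 + 132 + k, so k = 248 − 243 = 5.
Check atomic number: 96 = 44 + 52 + 0 = 96. ✓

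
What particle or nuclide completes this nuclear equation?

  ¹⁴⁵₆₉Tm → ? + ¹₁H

Conserve mass number: 145 = A + 1, so A = 144.
Conserve atomic number: 69 = Z + 1, so Z = 68.
Z = 68 is erbium, so the species is ¹⁴⁴₆₈Er.

Er-144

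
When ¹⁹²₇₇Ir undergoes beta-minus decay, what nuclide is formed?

Beta-minus decay: mass number changes by +0, atomic number by +1.
A: 192 = 192; Z: 77 + 1 = 78.
Z = 78 is platinum, so the daughter is ¹⁹²₇₈Pt.

Pt-192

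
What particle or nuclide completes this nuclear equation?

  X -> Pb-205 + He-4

Conserve mass number: A = 205 + 4, so A = 209.
Conserve atomic number: Z = 82 + 2, so Z = 84.
Z = 84 is polonium, so the species is Po-209.

Po-209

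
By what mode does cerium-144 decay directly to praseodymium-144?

beta-minus decay

ΔA = 144 − 144 = 0; ΔZ = 59 − 58 = +1.
A is unchanged and Z rises by 1 — a neutron has become a proton (β⁻ decay).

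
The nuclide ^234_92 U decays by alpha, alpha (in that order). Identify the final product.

Start: (A, Z) = (234, 92).
After α: (230, 90).
After α: (226, 88).
Z = 88 is radium.

Ra-226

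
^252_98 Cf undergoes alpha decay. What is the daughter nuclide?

Alpha decay: mass number changes by -4, atomic number by -2.
A: 252 − 4 = 248; Z: 98 − 2 = 96.
Z = 96 is curium, so the daughter is ^248_96 Cm.

Cm-248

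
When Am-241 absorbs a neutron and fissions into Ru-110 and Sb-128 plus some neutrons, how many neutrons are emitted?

Conserve mass number: 242 = 110 + 128 + k, so k = 242 − 238 = 4.
Check atomic number: 95 = 44 + 51 + 0 = 95. ✓

4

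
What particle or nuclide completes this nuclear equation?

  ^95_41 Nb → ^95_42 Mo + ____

beta-minus particle

Conserve mass number: 95 = 95 + A, so A = 0.
Conserve atomic number: 41 = 42 + Z, so Z = -1.
A = 0 and Z = -1 is ^0_-1 e — a beta-minus particle.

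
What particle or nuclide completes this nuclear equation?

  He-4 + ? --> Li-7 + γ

triton

Conserve mass number: 4 + A = 7 + 0, so A = 3.
Conserve atomic number: 2 + Z = 3 + 0, so Z = 1.
A = 3 and Z = 1 is H-3 — a triton.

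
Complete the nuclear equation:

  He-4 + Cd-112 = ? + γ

Conserve mass number: 4 + 112 = A + 0, so A = 116.
Conserve atomic number: 2 + 48 = Z + 0, so Z = 50.
Z = 50 is tin, so the species is Sn-116.

Sn-116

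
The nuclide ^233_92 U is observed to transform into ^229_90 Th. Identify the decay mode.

alpha decay

ΔA = 229 − 233 = -4; ΔZ = 90 − 92 = -2.
A drops by 4 and Z drops by 2 — the signature of alpha emission.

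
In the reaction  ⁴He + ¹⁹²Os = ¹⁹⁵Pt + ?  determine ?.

Conserve mass number: 4 + 192 = 195 + A, so A = 1.
Conserve atomic number: 2 + 76 = 78 + Z, so Z = 0.
A = 1 and Z = 0 is ¹n — a neutron.

neutron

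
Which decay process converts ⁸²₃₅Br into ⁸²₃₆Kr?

beta-minus decay

ΔA = 82 − 82 = 0; ΔZ = 36 − 35 = +1.
A is unchanged and Z rises by 1 — a neutron has become a proton (β⁻ decay).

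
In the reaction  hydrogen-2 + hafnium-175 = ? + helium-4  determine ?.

Conserve mass number: 2 + 175 = A + 4, so A = 173.
Conserve atomic number: 1 + 72 = Z + 2, so Z = 71.
Z = 71 is lutetium, so the species is lutetium-173.

Lu-173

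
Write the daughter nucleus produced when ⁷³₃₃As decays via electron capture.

Ge-73

Electron capture: mass number changes by +0, atomic number by -1.
A: 73 = 73; Z: 33 − 1 = 32.
Z = 32 is germanium, so the daughter is ⁷³₃₂Ge.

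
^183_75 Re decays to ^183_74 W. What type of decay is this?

ΔA = 183 − 183 = 0; ΔZ = 74 − 75 = -1.
A is unchanged and Z drops by 1 — a proton has become a neutron (β⁺ emission or electron capture).

beta-plus decay or electron capture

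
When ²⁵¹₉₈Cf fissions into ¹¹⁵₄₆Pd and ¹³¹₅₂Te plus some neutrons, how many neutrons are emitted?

Conserve mass number: 251 = 115 + 131 + k, so k = 251 − 246 = 5.
Check atomic number: 98 = 46 + 52 + 0 = 98. ✓

5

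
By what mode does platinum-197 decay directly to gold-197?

ΔA = 197 − 197 = 0; ΔZ = 79 − 78 = +1.
A is unchanged and Z rises by 1 — a neutron has become a proton (β⁻ decay).

beta-minus decay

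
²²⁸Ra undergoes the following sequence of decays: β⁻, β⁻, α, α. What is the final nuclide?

Rn-220

Start: (A, Z) = (228, 88).
After β⁻: (228, 89).
After β⁻: (228, 90).
After α: (224, 88).
After α: (220, 86).
Z = 86 is radon.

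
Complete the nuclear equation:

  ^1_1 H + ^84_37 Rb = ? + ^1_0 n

Sr-84

Conserve mass number: 1 + 84 = A + 1, so A = 84.
Conserve atomic number: 1 + 37 = Z + 0, so Z = 38.
Z = 38 is strontium, so the species is ^84_38 Sr.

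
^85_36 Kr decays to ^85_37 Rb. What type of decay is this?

ΔA = 85 − 85 = 0; ΔZ = 37 − 36 = +1.
A is unchanged and Z rises by 1 — a neutron has become a proton (β⁻ decay).

beta-minus decay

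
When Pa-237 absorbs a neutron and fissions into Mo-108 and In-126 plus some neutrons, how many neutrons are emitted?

4

Conserve mass number: 238 = 108 + 126 + k, so k = 238 − 234 = 4.
Check atomic number: 91 = 42 + 49 + 0 = 91. ✓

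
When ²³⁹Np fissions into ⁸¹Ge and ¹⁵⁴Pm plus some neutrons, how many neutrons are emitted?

Conserve mass number: 239 = 81 + 154 + k, so k = 239 − 235 = 4.
Check atomic number: 93 = 32 + 61 + 0 = 93. ✓

4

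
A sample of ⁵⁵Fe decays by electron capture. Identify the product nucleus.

Electron capture: mass number changes by +0, atomic number by -1.
A: 55 = 55; Z: 26 − 1 = 25.
Z = 25 is manganese, so the daughter is ⁵⁵Mn.

Mn-55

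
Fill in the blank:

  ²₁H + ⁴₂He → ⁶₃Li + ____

Conserve mass number: 2 + 4 = 6 + A, so A = 0.
Conserve atomic number: 1 + 2 = 3 + Z, so Z = 0.
A = 0 and Z = 0 is ⁰₀γ — a gamma ray.

gamma ray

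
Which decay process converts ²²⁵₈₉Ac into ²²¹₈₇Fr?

alpha decay

ΔA = 221 − 225 = -4; ΔZ = 87 − 89 = -2.
A drops by 4 and Z drops by 2 — the signature of alpha emission.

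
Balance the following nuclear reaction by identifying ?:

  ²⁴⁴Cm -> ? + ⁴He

Conserve mass number: 244 = A + 4, so A = 240.
Conserve atomic number: 96 = Z + 2, so Z = 94.
Z = 94 is plutonium, so the species is ²⁴⁰Pu.

Pu-240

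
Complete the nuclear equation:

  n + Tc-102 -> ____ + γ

Conserve mass number: 1 + 102 = A + 0, so A = 103.
Conserve atomic number: 0 + 43 = Z + 0, so Z = 43.
Z = 43 is technetium, so the species is Tc-103.

Tc-103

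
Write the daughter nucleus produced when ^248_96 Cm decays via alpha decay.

Pu-244

Alpha decay: mass number changes by -4, atomic number by -2.
A: 248 − 4 = 244; Z: 96 − 2 = 94.
Z = 94 is plutonium, so the daughter is ^244_94 Pu.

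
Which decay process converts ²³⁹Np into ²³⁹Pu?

beta-minus decay

ΔA = 239 − 239 = 0; ΔZ = 94 − 93 = +1.
A is unchanged and Z rises by 1 — a neutron has become a proton (β⁻ decay).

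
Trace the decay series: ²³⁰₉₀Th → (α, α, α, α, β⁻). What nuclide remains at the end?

Bi-214

Start: (A, Z) = (230, 90).
After α: (226, 88).
After α: (222, 86).
After α: (218, 84).
After α: (214, 82).
After β⁻: (214, 83).
Z = 83 is bismuth.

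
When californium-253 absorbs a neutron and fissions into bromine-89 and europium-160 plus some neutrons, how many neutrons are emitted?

Conserve mass number: 254 = 89 + 160 + k, so k = 254 − 249 = 5.
Check atomic number: 98 = 35 + 63 + 0 = 98. ✓

5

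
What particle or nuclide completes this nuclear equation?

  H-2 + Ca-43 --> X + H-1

Ca-44

Conserve mass number: 2 + 43 = A + 1, so A = 44.
Conserve atomic number: 1 + 20 = Z + 1, so Z = 20.
Z = 20 is calcium, so the species is Ca-44.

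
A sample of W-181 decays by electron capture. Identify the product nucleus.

Electron capture: mass number changes by +0, atomic number by -1.
A: 181 = 181; Z: 74 − 1 = 73.
Z = 73 is tantalum, so the daughter is Ta-181.

Ta-181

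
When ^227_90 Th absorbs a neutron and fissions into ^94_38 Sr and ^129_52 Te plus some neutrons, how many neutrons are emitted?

Conserve mass number: 228 = 94 + 129 + k, so k = 228 − 223 = 5.
Check atomic number: 90 = 38 + 52 + 0 = 90. ✓

5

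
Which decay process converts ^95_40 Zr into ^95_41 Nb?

ΔA = 95 − 95 = 0; ΔZ = 41 − 40 = +1.
A is unchanged and Z rises by 1 — a neutron has become a proton (β⁻ decay).

beta-minus decay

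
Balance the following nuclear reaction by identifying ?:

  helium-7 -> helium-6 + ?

Conserve mass number: 7 = 6 + A, so A = 1.
Conserve atomic number: 2 = 2 + Z, so Z = 0.
A = 1 and Z = 0 is neutron — a neutron.

neutron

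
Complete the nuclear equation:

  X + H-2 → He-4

deuteron

Conserve mass number: A + 2 = 4, so A = 2.
Conserve atomic number: Z + 1 = 2, so Z = 1.
A = 2 and Z = 1 is H-2 — a deuteron.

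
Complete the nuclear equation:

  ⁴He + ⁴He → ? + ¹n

Conserve mass number: 4 + 4 = A + 1, so A = 7.
Conserve atomic number: 2 + 2 = Z + 0, so Z = 4.
Z = 4 is beryllium, so the species is ⁷Be.

Be-7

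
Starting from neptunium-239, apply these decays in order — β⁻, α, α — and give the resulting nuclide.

Th-231

Start: (A, Z) = (239, 93).
After β⁻: (239, 94).
After α: (235, 92).
After α: (231, 90).
Z = 90 is thorium.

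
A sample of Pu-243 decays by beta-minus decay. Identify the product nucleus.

Beta-minus decay: mass number changes by +0, atomic number by +1.
A: 243 = 243; Z: 94 + 1 = 95.
Z = 95 is americium, so the daughter is Am-243.

Am-243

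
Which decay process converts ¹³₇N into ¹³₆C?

ΔA = 13 − 13 = 0; ΔZ = 6 − 7 = -1.
A is unchanged and Z drops by 1 — a proton has become a neutron (β⁺ emission or electron capture).

beta-plus decay or electron capture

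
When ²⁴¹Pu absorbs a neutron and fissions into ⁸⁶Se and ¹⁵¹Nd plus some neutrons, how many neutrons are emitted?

Conserve mass number: 242 = 86 + 151 + k, so k = 242 − 237 = 5.
Check atomic number: 94 = 34 + 60 + 0 = 94. ✓

5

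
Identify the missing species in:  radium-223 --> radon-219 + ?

Conserve mass number: 223 = 219 + A, so A = 4.
Conserve atomic number: 88 = 86 + Z, so Z = 2.
A = 4 and Z = 2 is helium-4 — an alpha particle.

alpha particle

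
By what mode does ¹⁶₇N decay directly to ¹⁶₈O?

ΔA = 16 − 16 = 0; ΔZ = 8 − 7 = +1.
A is unchanged and Z rises by 1 — a neutron has become a proton (β⁻ decay).

beta-minus decay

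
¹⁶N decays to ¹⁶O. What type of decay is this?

ΔA = 16 − 16 = 0; ΔZ = 8 − 7 = +1.
A is unchanged and Z rises by 1 — a neutron has become a proton (β⁻ decay).

beta-minus decay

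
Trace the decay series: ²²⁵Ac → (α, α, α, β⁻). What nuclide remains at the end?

Po-213

Start: (A, Z) = (225, 89).
After α: (221, 87).
After α: (217, 85).
After α: (213, 83).
After β⁻: (213, 84).
Z = 84 is polonium.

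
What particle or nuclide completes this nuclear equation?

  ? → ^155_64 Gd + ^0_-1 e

Conserve mass number: A = 155 + 0, so A = 155.
Conserve atomic number: Z = 64 − 1, so Z = 63.
Z = 63 is europium, so the species is ^155_63 Eu.

Eu-155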